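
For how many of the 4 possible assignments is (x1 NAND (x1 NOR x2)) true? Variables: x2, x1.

Satisfying assignments: (0,0), (0,1), (1,0), (1,1)
Count: 4 out of 4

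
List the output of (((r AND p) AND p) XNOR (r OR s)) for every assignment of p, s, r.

p | s | r | Output
------------------
0 | 0 | 0 | 1
0 | 0 | 1 | 0
0 | 1 | 0 | 0
0 | 1 | 1 | 0
1 | 0 | 0 | 1
1 | 0 | 1 | 1
1 | 1 | 0 | 0
1 | 1 | 1 | 1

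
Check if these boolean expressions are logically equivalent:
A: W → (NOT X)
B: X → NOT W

Yes, Contrapositive is always equivalent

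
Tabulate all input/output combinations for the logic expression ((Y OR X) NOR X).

X | Y | Output
--------------
0 | 0 | 1
0 | 1 | 0
1 | 0 | 0
1 | 1 | 0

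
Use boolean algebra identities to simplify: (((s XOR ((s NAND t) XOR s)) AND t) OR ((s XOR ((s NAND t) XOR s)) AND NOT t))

By distribution ((E AND v) OR (E AND NOT v) = E) then XOR self-cancellation ((E XOR v) XOR v = E):
= (s NAND t)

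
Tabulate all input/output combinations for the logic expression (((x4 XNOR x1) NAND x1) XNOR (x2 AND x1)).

x1 | x2 | x4 | Output
---------------------
0 | 0 | 0 | 0
0 | 0 | 1 | 0
0 | 1 | 0 | 0
0 | 1 | 1 | 0
1 | 0 | 0 | 0
1 | 0 | 1 | 1
1 | 1 | 0 | 1
1 | 1 | 1 | 0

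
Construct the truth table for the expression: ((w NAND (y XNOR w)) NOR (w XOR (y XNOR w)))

y | w | Output
--------------
0 | 0 | 0
0 | 1 | 0
1 | 0 | 0
1 | 1 | 1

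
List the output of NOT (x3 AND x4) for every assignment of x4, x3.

x4 | x3 | Output
----------------
0 | 0 | 1
0 | 1 | 1
1 | 0 | 1
1 | 1 | 0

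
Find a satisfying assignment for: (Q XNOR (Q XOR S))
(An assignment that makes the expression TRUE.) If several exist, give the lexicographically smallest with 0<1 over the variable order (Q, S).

Q=0, S=0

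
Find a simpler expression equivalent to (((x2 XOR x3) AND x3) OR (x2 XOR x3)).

By absorption (E OR (E AND v) = E):
= (x2 XOR x3)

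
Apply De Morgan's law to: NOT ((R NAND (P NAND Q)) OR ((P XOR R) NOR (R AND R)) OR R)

NOT (R NAND (P NAND Q)) AND NOT ((P XOR R) NOR (R AND R)) AND NOT R
De Morgan's: NOT(OR of terms) = AND of negations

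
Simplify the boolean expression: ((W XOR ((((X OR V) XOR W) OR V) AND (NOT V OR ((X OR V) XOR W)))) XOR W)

By XOR self-cancellation ((E XOR v) XOR v = E) then distribution ((E OR v) AND (E OR NOT v) = E):
= ((X OR V) XOR W)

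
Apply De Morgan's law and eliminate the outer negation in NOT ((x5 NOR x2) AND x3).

NOT (x5 NOR x2) OR NOT x3
De Morgan's: NOT(AND of terms) = OR of negations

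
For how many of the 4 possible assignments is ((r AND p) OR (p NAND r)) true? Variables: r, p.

Satisfying assignments: (0,0), (0,1), (1,0), (1,1)
Count: 4 out of 4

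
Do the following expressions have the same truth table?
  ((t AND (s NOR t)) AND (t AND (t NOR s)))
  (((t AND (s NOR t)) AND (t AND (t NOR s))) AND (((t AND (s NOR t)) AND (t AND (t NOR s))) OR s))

Yes, they are equivalent — the two output columns agree on all 4 assignments:
t | s | Expression 1 | Expression 2
-----------------------------------
0 | 0 | 0 | 0
0 | 1 | 0 | 0
1 | 0 | 0 | 0
1 | 1 | 0 | 0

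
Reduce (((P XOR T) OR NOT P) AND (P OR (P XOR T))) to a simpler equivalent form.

By distribution ((E OR v) AND (E OR NOT v) = E):
= (P XOR T)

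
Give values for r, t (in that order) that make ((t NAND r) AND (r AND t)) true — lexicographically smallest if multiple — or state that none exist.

UNSATISFIABLE - no assignment makes this expression true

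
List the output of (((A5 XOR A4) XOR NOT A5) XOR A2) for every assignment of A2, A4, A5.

A2 | A4 | A5 | Output
---------------------
0 | 0 | 0 | 1
0 | 0 | 1 | 1
0 | 1 | 0 | 0
0 | 1 | 1 | 0
1 | 0 | 0 | 0
1 | 0 | 1 | 0
1 | 1 | 0 | 1
1 | 1 | 1 | 1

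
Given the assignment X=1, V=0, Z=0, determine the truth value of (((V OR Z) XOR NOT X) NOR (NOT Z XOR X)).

Substituting: (((0 OR 0) XOR NOT 1) NOR (NOT 0 XOR 1))
= 1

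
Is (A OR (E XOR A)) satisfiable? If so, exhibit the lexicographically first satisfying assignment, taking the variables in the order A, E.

A=0, E=1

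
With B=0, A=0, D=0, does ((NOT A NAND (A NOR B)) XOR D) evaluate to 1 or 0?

Substituting: ((NOT 0 NAND (0 NOR 0)) XOR 0)
= 0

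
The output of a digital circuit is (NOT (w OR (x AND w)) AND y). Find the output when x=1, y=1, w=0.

Substituting: (NOT (0 OR (1 AND 0)) AND 1)
= 1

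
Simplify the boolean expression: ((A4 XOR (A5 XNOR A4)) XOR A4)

By XOR self-cancellation ((E XOR v) XOR v = E):
= (A5 XNOR A4)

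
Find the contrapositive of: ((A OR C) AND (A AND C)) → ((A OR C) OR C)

Contrapositive: NOT ((A OR C) OR C) → NOT ((A OR C) AND (A AND C))
Note: A statement and its contrapositive are logically equivalent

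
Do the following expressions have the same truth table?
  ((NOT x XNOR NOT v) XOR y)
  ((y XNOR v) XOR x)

Yes, they are equivalent — the two output columns agree on all 8 assignments:
v | y | x | Expression 1 | Expression 2
---------------------------------------
0 | 0 | 0 | 1 | 1
0 | 0 | 1 | 0 | 0
0 | 1 | 0 | 0 | 0
0 | 1 | 1 | 1 | 1
1 | 0 | 0 | 0 | 0
1 | 0 | 1 | 1 | 1
1 | 1 | 0 | 1 | 1
1 | 1 | 1 | 0 | 0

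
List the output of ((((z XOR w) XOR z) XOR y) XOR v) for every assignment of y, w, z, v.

y | w | z | v | Output
----------------------
0 | 0 | 0 | 0 | 0
0 | 0 | 0 | 1 | 1
0 | 0 | 1 | 0 | 0
0 | 0 | 1 | 1 | 1
0 | 1 | 0 | 0 | 1
0 | 1 | 0 | 1 | 0
0 | 1 | 1 | 0 | 1
0 | 1 | 1 | 1 | 0
1 | 0 | 0 | 0 | 1
1 | 0 | 0 | 1 | 0
1 | 0 | 1 | 0 | 1
1 | 0 | 1 | 1 | 0
1 | 1 | 0 | 0 | 0
1 | 1 | 0 | 1 | 1
1 | 1 | 1 | 0 | 0
1 | 1 | 1 | 1 | 1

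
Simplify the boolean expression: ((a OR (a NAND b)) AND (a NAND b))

By absorption (E AND (E OR v) = E):
= (a NAND b)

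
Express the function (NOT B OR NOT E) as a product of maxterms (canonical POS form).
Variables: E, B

ΠM(3) = (NOT E OR NOT B)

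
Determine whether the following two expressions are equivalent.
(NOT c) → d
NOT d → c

Yes, Contrapositive is always equivalent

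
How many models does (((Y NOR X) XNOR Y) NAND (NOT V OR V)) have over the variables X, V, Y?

Satisfying assignments: (0,0,0), (0,0,1), (0,1,0), (0,1,1), (1,0,1), (1,1,1)
Count: 6 out of 8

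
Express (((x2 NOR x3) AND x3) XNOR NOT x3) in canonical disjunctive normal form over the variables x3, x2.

(x3 AND NOT x2) OR (x3 AND x2)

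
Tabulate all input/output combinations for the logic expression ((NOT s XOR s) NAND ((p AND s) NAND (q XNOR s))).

p | q | s | Output
------------------
0 | 0 | 0 | 0
0 | 0 | 1 | 0
0 | 1 | 0 | 0
0 | 1 | 1 | 0
1 | 0 | 0 | 0
1 | 0 | 1 | 0
1 | 1 | 0 | 0
1 | 1 | 1 | 1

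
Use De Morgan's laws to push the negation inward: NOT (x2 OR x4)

NOT x2 AND NOT x4
De Morgan's: NOT(OR of terms) = AND of negations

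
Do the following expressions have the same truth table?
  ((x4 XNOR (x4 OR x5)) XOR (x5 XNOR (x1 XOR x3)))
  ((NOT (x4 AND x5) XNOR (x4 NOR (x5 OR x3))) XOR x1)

No. Counterexample: with x5=0, x4=0, x1=0, x3=0, Expression 1 = 0 but Expression 2 = 1.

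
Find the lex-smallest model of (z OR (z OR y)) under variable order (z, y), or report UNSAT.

z=0, y=1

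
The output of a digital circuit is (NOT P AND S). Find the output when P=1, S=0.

Substituting: (NOT 1 AND 0)
= 0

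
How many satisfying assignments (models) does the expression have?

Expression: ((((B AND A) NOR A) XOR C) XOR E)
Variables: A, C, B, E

Satisfying assignments: (0,0,0,0), (0,0,1,0), (0,1,0,1), (0,1,1,1), (1,0,0,1), (1,0,1,1), (1,1,0,0), (1,1,1,0)
Count: 8 out of 16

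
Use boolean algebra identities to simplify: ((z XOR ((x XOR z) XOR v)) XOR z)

By XOR self-cancellation ((E XOR v) XOR v = E):
= ((x XOR z) XOR v)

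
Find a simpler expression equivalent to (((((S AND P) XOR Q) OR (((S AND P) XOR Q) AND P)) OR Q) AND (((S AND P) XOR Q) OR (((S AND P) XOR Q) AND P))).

By absorption (E AND (E OR v) = E) then absorption (E OR (E AND v) = E):
= ((S AND P) XOR Q)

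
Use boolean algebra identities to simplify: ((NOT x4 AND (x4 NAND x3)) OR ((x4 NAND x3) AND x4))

By distribution ((E AND v) OR (E AND NOT v) = E):
= (x4 NAND x3)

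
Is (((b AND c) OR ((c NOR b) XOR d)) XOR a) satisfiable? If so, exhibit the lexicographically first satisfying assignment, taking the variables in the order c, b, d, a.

c=0, b=0, d=0, a=0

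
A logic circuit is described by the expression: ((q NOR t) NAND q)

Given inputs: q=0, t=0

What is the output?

Substituting: ((0 NOR 0) NAND 0)
= 1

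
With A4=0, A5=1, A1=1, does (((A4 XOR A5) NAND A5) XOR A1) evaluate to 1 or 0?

Substituting: (((0 XOR 1) NAND 1) XOR 1)
= 1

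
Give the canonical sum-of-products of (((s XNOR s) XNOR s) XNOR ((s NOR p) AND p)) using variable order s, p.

Σm(0, 1) = (NOT s AND NOT p) OR (NOT s AND p)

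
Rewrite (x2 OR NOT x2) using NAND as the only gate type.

((x2 NAND x2) NAND ((x2 NAND x2) NAND (x2 NAND x2)))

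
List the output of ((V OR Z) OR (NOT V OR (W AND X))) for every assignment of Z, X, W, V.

Z | X | W | V | Output
----------------------
0 | 0 | 0 | 0 | 1
0 | 0 | 0 | 1 | 1
0 | 0 | 1 | 0 | 1
0 | 0 | 1 | 1 | 1
0 | 1 | 0 | 0 | 1
0 | 1 | 0 | 1 | 1
0 | 1 | 1 | 0 | 1
0 | 1 | 1 | 1 | 1
1 | 0 | 0 | 0 | 1
1 | 0 | 0 | 1 | 1
1 | 0 | 1 | 0 | 1
1 | 0 | 1 | 1 | 1
1 | 1 | 0 | 0 | 1
1 | 1 | 0 | 1 | 1
1 | 1 | 1 | 0 | 1
1 | 1 | 1 | 1 | 1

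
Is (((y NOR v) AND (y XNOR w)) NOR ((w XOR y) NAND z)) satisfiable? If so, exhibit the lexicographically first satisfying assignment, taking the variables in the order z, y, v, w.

z=1, y=0, v=0, w=1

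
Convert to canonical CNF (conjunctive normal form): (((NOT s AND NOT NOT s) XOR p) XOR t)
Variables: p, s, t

(p OR s OR t) AND (p OR NOT s OR t) AND (NOT p OR s OR NOT t) AND (NOT p OR NOT s OR NOT t)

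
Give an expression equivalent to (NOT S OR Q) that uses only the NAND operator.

(((S NAND S) NAND (S NAND S)) NAND (Q NAND Q))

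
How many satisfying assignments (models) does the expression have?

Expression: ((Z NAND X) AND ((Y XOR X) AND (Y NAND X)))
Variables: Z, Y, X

Satisfying assignments: (0,0,1), (0,1,0), (1,1,0)
Count: 3 out of 8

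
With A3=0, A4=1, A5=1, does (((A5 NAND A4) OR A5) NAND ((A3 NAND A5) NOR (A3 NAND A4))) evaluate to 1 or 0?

Substituting: (((1 NAND 1) OR 1) NAND ((0 NAND 1) NOR (0 NAND 1)))
= 1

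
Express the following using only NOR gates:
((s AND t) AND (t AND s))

((((s NOR s) NOR (t NOR t)) NOR ((s NOR s) NOR (t NOR t))) NOR (((t NOR t) NOR (s NOR s)) NOR ((t NOR t) NOR (s NOR s))))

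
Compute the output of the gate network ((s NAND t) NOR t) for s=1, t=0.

Substituting: ((1 NAND 0) NOR 0)
= 0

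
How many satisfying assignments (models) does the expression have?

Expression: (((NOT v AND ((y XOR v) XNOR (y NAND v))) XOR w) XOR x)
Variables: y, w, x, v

Satisfying assignments: (0,0,1,0), (0,0,1,1), (0,1,0,0), (0,1,0,1), (1,0,0,0), (1,0,1,1), (1,1,0,1), (1,1,1,0)
Count: 8 out of 16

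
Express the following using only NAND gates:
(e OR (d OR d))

((e NAND e) NAND (((d NAND d) NAND (d NAND d)) NAND ((d NAND d) NAND (d NAND d))))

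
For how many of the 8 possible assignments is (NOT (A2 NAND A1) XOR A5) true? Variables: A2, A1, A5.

Satisfying assignments: (0,0,1), (0,1,1), (1,0,1), (1,1,0)
Count: 4 out of 8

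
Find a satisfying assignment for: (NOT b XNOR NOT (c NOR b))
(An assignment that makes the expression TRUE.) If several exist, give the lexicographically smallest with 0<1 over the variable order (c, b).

c=1, b=0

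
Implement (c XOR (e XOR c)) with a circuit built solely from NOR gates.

((((c NOR ((((e NOR c) NOR (e NOR c)) NOR ((e NOR c) NOR (e NOR c))) NOR ((((e NOR e) NOR (c NOR c)) NOR ((e NOR e) NOR (c NOR c))) NOR (((e NOR e) NOR (c NOR c)) NOR ((e NOR e) NOR (c NOR c)))))) NOR (c NOR ((((e NOR c) NOR (e NOR c)) NOR ((e NOR c) NOR (e NOR c))) NOR ((((e NOR e) NOR (c NOR c)) NOR ((e NOR e) NOR (c NOR c))) NOR (((e NOR e) NOR (c NOR c)) NOR ((e NOR e) NOR (c NOR c))))))) NOR ((c NOR ((((e NOR c) NOR (e NOR c)) NOR ((e NOR c) NOR (e NOR c))) NOR ((((e NOR e) NOR (c NOR c)) NOR ((e NOR e) NOR (c NOR c))) NOR (((e NOR e) NOR (c NOR c)) NOR ((e NOR e) NOR (c NOR c)))))) NOR (c NOR ((((e NOR c) NOR (e NOR c)) NOR ((e NOR c) NOR (e NOR c))) NOR ((((e NOR e) NOR (c NOR c)) NOR ((e NOR e) NOR (c NOR c))) NOR (((e NOR e) NOR (c NOR c)) NOR ((e NOR e) NOR (c NOR c)))))))) NOR ((((c NOR c) NOR (((((e NOR c) NOR (e NOR c)) NOR ((e NOR c) NOR (e NOR c))) NOR ((((e NOR e) NOR (c NOR c)) NOR ((e NOR e) NOR (c NOR c))) NOR (((e NOR e) NOR (c NOR c)) NOR ((e NOR e) NOR (c NOR c))))) NOR ((((e NOR c) NOR (e NOR c)) NOR ((e NOR c) NOR (e NOR c))) NOR ((((e NOR e) NOR (c NOR c)) NOR ((e NOR e) NOR (c NOR c))) NOR (((e NOR e) NOR (c NOR c)) NOR ((e NOR e) NOR (c NOR c))))))) NOR ((c NOR c) NOR (((((e NOR c) NOR (e NOR c)) NOR ((e NOR c) NOR (e NOR c))) NOR ((((e NOR e) NOR (c NOR c)) NOR ((e NOR e) NOR (c NOR c))) NOR (((e NOR e) NOR (c NOR c)) NOR ((e NOR e) NOR (c NOR c))))) NOR ((((e NOR c) NOR (e NOR c)) NOR ((e NOR c) NOR (e NOR c))) NOR ((((e NOR e) NOR (c NOR c)) NOR ((e NOR e) NOR (c NOR c))) NOR (((e NOR e) NOR (c NOR c)) NOR ((e NOR e) NOR (c NOR c)))))))) NOR (((c NOR c) NOR (((((e NOR c) NOR (e NOR c)) NOR ((e NOR c) NOR (e NOR c))) NOR ((((e NOR e) NOR (c NOR c)) NOR ((e NOR e) NOR (c NOR c))) NOR (((e NOR e) NOR (c NOR c)) NOR ((e NOR e) NOR (c NOR c))))) NOR ((((e NOR c) NOR (e NOR c)) NOR ((e NOR c) NOR (e NOR c))) NOR ((((e NOR e) NOR (c NOR c)) NOR ((e NOR e) NOR (c NOR c))) NOR (((e NOR e) NOR (c NOR c)) NOR ((e NOR e) NOR (c NOR c))))))) NOR ((c NOR c) NOR (((((e NOR c) NOR (e NOR c)) NOR ((e NOR c) NOR (e NOR c))) NOR ((((e NOR e) NOR (c NOR c)) NOR ((e NOR e) NOR (c NOR c))) NOR (((e NOR e) NOR (c NOR c)) NOR ((e NOR e) NOR (c NOR c))))) NOR ((((e NOR c) NOR (e NOR c)) NOR ((e NOR c) NOR (e NOR c))) NOR ((((e NOR e) NOR (c NOR c)) NOR ((e NOR e) NOR (c NOR c))) NOR (((e NOR e) NOR (c NOR c)) NOR ((e NOR e) NOR (c NOR c))))))))))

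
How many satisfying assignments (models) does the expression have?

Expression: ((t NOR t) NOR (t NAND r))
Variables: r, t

Satisfying assignments: (1,1)
Count: 1 out of 4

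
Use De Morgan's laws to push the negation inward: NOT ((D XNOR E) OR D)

NOT (D XNOR E) AND NOT D
De Morgan's: NOT(OR of terms) = AND of negations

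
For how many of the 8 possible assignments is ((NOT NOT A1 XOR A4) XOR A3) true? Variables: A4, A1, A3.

Satisfying assignments: (0,0,1), (0,1,0), (1,0,0), (1,1,1)
Count: 4 out of 8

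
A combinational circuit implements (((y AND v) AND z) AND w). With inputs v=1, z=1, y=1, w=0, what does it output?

Substituting: (((1 AND 1) AND 1) AND 0)
= 0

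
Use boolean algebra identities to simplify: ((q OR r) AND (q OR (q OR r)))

By absorption (E AND (E OR v) = E):
= (q OR r)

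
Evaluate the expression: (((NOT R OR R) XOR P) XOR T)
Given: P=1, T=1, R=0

Substituting: (((NOT 0 OR 0) XOR 1) XOR 1)
= 1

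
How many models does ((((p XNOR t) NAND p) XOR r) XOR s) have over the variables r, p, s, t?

Satisfying assignments: (0,0,0,0), (0,0,0,1), (0,1,0,0), (0,1,1,1), (1,0,1,0), (1,0,1,1), (1,1,0,1), (1,1,1,0)
Count: 8 out of 16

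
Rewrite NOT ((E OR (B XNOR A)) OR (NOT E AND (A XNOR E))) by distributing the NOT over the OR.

NOT (E OR (B XNOR A)) AND NOT (NOT E AND (A XNOR E))
De Morgan's: NOT(OR of terms) = AND of negations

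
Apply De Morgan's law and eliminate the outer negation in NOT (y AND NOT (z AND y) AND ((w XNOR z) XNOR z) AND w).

NOT y OR (z AND y) OR NOT ((w XNOR z) XNOR z) OR NOT w
De Morgan's: NOT(AND of terms) = OR of negations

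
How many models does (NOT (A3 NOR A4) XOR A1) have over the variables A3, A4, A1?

Satisfying assignments: (0,0,1), (0,1,0), (1,0,0), (1,1,0)
Count: 4 out of 8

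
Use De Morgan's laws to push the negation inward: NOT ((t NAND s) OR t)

NOT (t NAND s) AND NOT t
De Morgan's: NOT(OR of terms) = AND of negations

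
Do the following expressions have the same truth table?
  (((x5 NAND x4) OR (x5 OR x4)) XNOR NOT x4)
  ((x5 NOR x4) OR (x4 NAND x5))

No. Counterexample: with x5=0, x4=1, Expression 1 = 0 but Expression 2 = 1.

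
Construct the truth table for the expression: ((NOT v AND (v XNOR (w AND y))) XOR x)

y | w | v | x | Output
----------------------
0 | 0 | 0 | 0 | 1
0 | 0 | 0 | 1 | 0
0 | 0 | 1 | 0 | 0
0 | 0 | 1 | 1 | 1
0 | 1 | 0 | 0 | 1
0 | 1 | 0 | 1 | 0
0 | 1 | 1 | 0 | 0
0 | 1 | 1 | 1 | 1
1 | 0 | 0 | 0 | 1
1 | 0 | 0 | 1 | 0
1 | 0 | 1 | 0 | 0
1 | 0 | 1 | 1 | 1
1 | 1 | 0 | 0 | 0
1 | 1 | 0 | 1 | 1
1 | 1 | 1 | 0 | 0
1 | 1 | 1 | 1 | 1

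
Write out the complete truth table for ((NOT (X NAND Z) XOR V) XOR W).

Z | V | W | X | Output
----------------------
0 | 0 | 0 | 0 | 0
0 | 0 | 0 | 1 | 0
0 | 0 | 1 | 0 | 1
0 | 0 | 1 | 1 | 1
0 | 1 | 0 | 0 | 1
0 | 1 | 0 | 1 | 1
0 | 1 | 1 | 0 | 0
0 | 1 | 1 | 1 | 0
1 | 0 | 0 | 0 | 0
1 | 0 | 0 | 1 | 1
1 | 0 | 1 | 0 | 1
1 | 0 | 1 | 1 | 0
1 | 1 | 0 | 0 | 1
1 | 1 | 0 | 1 | 0
1 | 1 | 1 | 0 | 0
1 | 1 | 1 | 1 | 1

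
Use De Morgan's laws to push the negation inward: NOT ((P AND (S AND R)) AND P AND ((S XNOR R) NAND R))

NOT (P AND (S AND R)) OR NOT P OR NOT ((S XNOR R) NAND R)
De Morgan's: NOT(AND of terms) = OR of negations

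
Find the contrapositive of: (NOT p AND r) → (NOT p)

Contrapositive: p → NOT (NOT p AND r)
Note: A statement and its contrapositive are logically equivalent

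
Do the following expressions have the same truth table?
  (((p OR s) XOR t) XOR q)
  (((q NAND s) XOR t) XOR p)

No. Counterexample: with t=0, q=0, s=0, p=0, Expression 1 = 0 but Expression 2 = 1.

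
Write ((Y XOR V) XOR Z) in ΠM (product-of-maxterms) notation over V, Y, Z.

ΠM(0, 3, 5, 6) = (V OR Y OR Z) AND (V OR NOT Y OR NOT Z) AND (NOT V OR Y OR NOT Z) AND (NOT V OR NOT Y OR Z)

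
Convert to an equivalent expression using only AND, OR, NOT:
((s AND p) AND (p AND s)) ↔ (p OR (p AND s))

(((s AND p) AND (p AND s)) AND (p OR (p AND s))) OR (NOT ((s AND p) AND (p AND s)) AND NOT (p OR (p AND s)))
(Biconditional = both true or both false)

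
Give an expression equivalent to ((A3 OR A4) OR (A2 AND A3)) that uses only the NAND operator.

((((A3 NAND A3) NAND (A4 NAND A4)) NAND ((A3 NAND A3) NAND (A4 NAND A4))) NAND (((A2 NAND A3) NAND (A2 NAND A3)) NAND ((A2 NAND A3) NAND (A2 NAND A3))))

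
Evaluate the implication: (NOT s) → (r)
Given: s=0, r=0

Antecedent (NOT s) = 1; consequent (r) = 0.
1 → 0 = 0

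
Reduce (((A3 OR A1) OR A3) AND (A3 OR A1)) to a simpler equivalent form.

By absorption (E AND (E OR v) = E):
= (A3 OR A1)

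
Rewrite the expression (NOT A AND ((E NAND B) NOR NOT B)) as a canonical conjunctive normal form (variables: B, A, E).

(B OR A OR E) AND (B OR A OR NOT E) AND (B OR NOT A OR E) AND (B OR NOT A OR NOT E) AND (NOT B OR A OR E) AND (NOT B OR NOT A OR E) AND (NOT B OR NOT A OR NOT E)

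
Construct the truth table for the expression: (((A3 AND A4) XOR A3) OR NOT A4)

A4 | A3 | Output
----------------
0 | 0 | 1
0 | 1 | 1
1 | 0 | 0
1 | 1 | 0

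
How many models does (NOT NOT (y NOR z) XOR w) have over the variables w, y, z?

Satisfying assignments: (0,0,0), (1,0,1), (1,1,0), (1,1,1)
Count: 4 out of 8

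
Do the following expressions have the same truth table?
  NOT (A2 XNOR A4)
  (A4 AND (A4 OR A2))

No. Counterexample: with A4=0, A2=1, Expression 1 = 1 but Expression 2 = 0.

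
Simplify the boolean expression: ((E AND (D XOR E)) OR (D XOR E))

By absorption (E OR (E AND v) = E):
= (D XOR E)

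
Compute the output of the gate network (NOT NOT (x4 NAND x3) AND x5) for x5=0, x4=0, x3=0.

Substituting: (NOT NOT (0 NAND 0) AND 0)
= 0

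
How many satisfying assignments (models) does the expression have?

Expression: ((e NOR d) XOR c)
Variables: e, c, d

Satisfying assignments: (0,0,0), (0,1,1), (1,1,0), (1,1,1)
Count: 4 out of 8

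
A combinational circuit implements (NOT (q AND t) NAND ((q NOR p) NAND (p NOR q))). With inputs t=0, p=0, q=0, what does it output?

Substituting: (NOT (0 AND 0) NAND ((0 NOR 0) NAND (0 NOR 0)))
= 1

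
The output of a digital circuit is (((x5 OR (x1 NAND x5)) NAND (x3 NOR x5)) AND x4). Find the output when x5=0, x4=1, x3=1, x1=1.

Substituting: (((0 OR (1 NAND 0)) NAND (1 NOR 0)) AND 1)
= 1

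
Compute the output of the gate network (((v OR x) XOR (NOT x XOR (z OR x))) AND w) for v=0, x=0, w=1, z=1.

Substituting: (((0 OR 0) XOR (NOT 0 XOR (1 OR 0))) AND 1)
= 0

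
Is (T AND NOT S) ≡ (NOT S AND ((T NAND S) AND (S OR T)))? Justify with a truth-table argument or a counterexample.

Yes, they are equivalent — the two output columns agree on all 4 assignments:
T | S | Expression 1 | Expression 2
-----------------------------------
0 | 0 | 0 | 0
0 | 1 | 0 | 0
1 | 0 | 1 | 1
1 | 1 | 0 | 0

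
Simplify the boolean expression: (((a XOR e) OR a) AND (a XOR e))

By absorption (E AND (E OR v) = E):
= (a XOR e)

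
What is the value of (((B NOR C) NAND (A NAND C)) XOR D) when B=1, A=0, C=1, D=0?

Substituting: (((1 NOR 1) NAND (0 NAND 1)) XOR 0)
= 1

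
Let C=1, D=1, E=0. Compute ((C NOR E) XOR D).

Substituting: ((1 NOR 0) XOR 1)
= 1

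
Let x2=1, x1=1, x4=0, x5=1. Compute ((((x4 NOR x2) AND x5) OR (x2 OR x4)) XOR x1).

Substituting: ((((0 NOR 1) AND 1) OR (1 OR 0)) XOR 1)
= 0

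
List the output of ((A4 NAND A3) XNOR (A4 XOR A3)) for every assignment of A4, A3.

A4 | A3 | Output
----------------
0 | 0 | 0
0 | 1 | 1
1 | 0 | 1
1 | 1 | 1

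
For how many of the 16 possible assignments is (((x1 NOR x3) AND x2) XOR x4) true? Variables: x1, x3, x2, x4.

Satisfying assignments: (0,0,0,1), (0,0,1,0), (0,1,0,1), (0,1,1,1), (1,0,0,1), (1,0,1,1), (1,1,0,1), (1,1,1,1)
Count: 8 out of 16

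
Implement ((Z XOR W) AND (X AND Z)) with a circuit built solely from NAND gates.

((((Z NAND (Z NAND W)) NAND (W NAND (Z NAND W))) NAND ((X NAND Z) NAND (X NAND Z))) NAND (((Z NAND (Z NAND W)) NAND (W NAND (Z NAND W))) NAND ((X NAND Z) NAND (X NAND Z))))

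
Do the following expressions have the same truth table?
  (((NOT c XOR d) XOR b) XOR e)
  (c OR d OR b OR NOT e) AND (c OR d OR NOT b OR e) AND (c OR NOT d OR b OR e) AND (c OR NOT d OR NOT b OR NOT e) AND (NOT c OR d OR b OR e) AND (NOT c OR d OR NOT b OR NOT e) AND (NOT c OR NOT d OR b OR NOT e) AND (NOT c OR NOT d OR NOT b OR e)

Yes, they are equivalent — the two output columns agree on all 16 assignments:
c | d | b | e | Expression 1 | Expression 2
-------------------------------------------
0 | 0 | 0 | 0 | 1 | 1
0 | 0 | 0 | 1 | 0 | 0
0 | 0 | 1 | 0 | 0 | 0
0 | 0 | 1 | 1 | 1 | 1
0 | 1 | 0 | 0 | 0 | 0
0 | 1 | 0 | 1 | 1 | 1
0 | 1 | 1 | 0 | 1 | 1
0 | 1 | 1 | 1 | 0 | 0
1 | 0 | 0 | 0 | 0 | 0
1 | 0 | 0 | 1 | 1 | 1
1 | 0 | 1 | 0 | 1 | 1
1 | 0 | 1 | 1 | 0 | 0
1 | 1 | 0 | 0 | 1 | 1
1 | 1 | 0 | 1 | 0 | 0
1 | 1 | 1 | 0 | 0 | 0
1 | 1 | 1 | 1 | 1 | 1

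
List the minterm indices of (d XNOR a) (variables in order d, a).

Σm(0, 3) = (NOT d AND NOT a) OR (d AND a)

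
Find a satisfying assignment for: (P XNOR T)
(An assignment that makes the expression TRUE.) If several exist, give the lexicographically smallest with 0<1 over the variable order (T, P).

T=0, P=0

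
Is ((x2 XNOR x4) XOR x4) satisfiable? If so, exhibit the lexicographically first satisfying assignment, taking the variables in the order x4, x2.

x4=0, x2=0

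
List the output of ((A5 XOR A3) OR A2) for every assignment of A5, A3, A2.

A5 | A3 | A2 | Output
---------------------
0 | 0 | 0 | 0
0 | 0 | 1 | 1
0 | 1 | 0 | 1
0 | 1 | 1 | 1
1 | 0 | 0 | 1
1 | 0 | 1 | 1
1 | 1 | 0 | 0
1 | 1 | 1 | 1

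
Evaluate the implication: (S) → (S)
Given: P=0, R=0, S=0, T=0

Antecedent (S) = 0; consequent (S) = 0.
0 → 0 = 1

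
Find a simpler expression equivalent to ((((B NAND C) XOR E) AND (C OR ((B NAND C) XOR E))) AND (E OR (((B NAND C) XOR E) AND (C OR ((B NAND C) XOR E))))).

By absorption (E AND (E OR v) = E) then absorption (E AND (E OR v) = E):
= ((B NAND C) XOR E)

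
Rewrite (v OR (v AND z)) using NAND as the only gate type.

((v NAND v) NAND (((v NAND z) NAND (v NAND z)) NAND ((v NAND z) NAND (v NAND z))))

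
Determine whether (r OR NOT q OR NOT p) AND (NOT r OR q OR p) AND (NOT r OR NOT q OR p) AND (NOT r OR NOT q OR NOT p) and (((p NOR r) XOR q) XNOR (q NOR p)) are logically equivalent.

Yes, they are equivalent — the two output columns agree on all 8 assignments:
r | q | p | Expression 1 | Expression 2
---------------------------------------
0 | 0 | 0 | 1 | 1
0 | 0 | 1 | 1 | 1
0 | 1 | 0 | 1 | 1
0 | 1 | 1 | 0 | 0
1 | 0 | 0 | 0 | 0
1 | 0 | 1 | 1 | 1
1 | 1 | 0 | 0 | 0
1 | 1 | 1 | 0 | 0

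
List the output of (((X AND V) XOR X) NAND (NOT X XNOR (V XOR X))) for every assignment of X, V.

X | V | Output
--------------
0 | 0 | 1
0 | 1 | 1
1 | 0 | 1
1 | 1 | 1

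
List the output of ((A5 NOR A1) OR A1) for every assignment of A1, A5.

A1 | A5 | Output
----------------
0 | 0 | 1
0 | 1 | 0
1 | 0 | 1
1 | 1 | 1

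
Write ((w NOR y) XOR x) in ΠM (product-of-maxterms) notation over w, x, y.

ΠM(1, 2, 4, 5) = (w OR x OR NOT y) AND (w OR NOT x OR y) AND (NOT w OR x OR y) AND (NOT w OR x OR NOT y)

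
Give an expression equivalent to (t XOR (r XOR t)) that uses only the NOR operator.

((((t NOR ((((r NOR t) NOR (r NOR t)) NOR ((r NOR t) NOR (r NOR t))) NOR ((((r NOR r) NOR (t NOR t)) NOR ((r NOR r) NOR (t NOR t))) NOR (((r NOR r) NOR (t NOR t)) NOR ((r NOR r) NOR (t NOR t)))))) NOR (t NOR ((((r NOR t) NOR (r NOR t)) NOR ((r NOR t) NOR (r NOR t))) NOR ((((r NOR r) NOR (t NOR t)) NOR ((r NOR r) NOR (t NOR t))) NOR (((r NOR r) NOR (t NOR t)) NOR ((r NOR r) NOR (t NOR t))))))) NOR ((t NOR ((((r NOR t) NOR (r NOR t)) NOR ((r NOR t) NOR (r NOR t))) NOR ((((r NOR r) NOR (t NOR t)) NOR ((r NOR r) NOR (t NOR t))) NOR (((r NOR r) NOR (t NOR t)) NOR ((r NOR r) NOR (t NOR t)))))) NOR (t NOR ((((r NOR t) NOR (r NOR t)) NOR ((r NOR t) NOR (r NOR t))) NOR ((((r NOR r) NOR (t NOR t)) NOR ((r NOR r) NOR (t NOR t))) NOR (((r NOR r) NOR (t NOR t)) NOR ((r NOR r) NOR (t NOR t)))))))) NOR ((((t NOR t) NOR (((((r NOR t) NOR (r NOR t)) NOR ((r NOR t) NOR (r NOR t))) NOR ((((r NOR r) NOR (t NOR t)) NOR ((r NOR r) NOR (t NOR t))) NOR (((r NOR r) NOR (t NOR t)) NOR ((r NOR r) NOR (t NOR t))))) NOR ((((r NOR t) NOR (r NOR t)) NOR ((r NOR t) NOR (r NOR t))) NOR ((((r NOR r) NOR (t NOR t)) NOR ((r NOR r) NOR (t NOR t))) NOR (((r NOR r) NOR (t NOR t)) NOR ((r NOR r) NOR (t NOR t))))))) NOR ((t NOR t) NOR (((((r NOR t) NOR (r NOR t)) NOR ((r NOR t) NOR (r NOR t))) NOR ((((r NOR r) NOR (t NOR t)) NOR ((r NOR r) NOR (t NOR t))) NOR (((r NOR r) NOR (t NOR t)) NOR ((r NOR r) NOR (t NOR t))))) NOR ((((r NOR t) NOR (r NOR t)) NOR ((r NOR t) NOR (r NOR t))) NOR ((((r NOR r) NOR (t NOR t)) NOR ((r NOR r) NOR (t NOR t))) NOR (((r NOR r) NOR (t NOR t)) NOR ((r NOR r) NOR (t NOR t)))))))) NOR (((t NOR t) NOR (((((r NOR t) NOR (r NOR t)) NOR ((r NOR t) NOR (r NOR t))) NOR ((((r NOR r) NOR (t NOR t)) NOR ((r NOR r) NOR (t NOR t))) NOR (((r NOR r) NOR (t NOR t)) NOR ((r NOR r) NOR (t NOR t))))) NOR ((((r NOR t) NOR (r NOR t)) NOR ((r NOR t) NOR (r NOR t))) NOR ((((r NOR r) NOR (t NOR t)) NOR ((r NOR r) NOR (t NOR t))) NOR (((r NOR r) NOR (t NOR t)) NOR ((r NOR r) NOR (t NOR t))))))) NOR ((t NOR t) NOR (((((r NOR t) NOR (r NOR t)) NOR ((r NOR t) NOR (r NOR t))) NOR ((((r NOR r) NOR (t NOR t)) NOR ((r NOR r) NOR (t NOR t))) NOR (((r NOR r) NOR (t NOR t)) NOR ((r NOR r) NOR (t NOR t))))) NOR ((((r NOR t) NOR (r NOR t)) NOR ((r NOR t) NOR (r NOR t))) NOR ((((r NOR r) NOR (t NOR t)) NOR ((r NOR r) NOR (t NOR t))) NOR (((r NOR r) NOR (t NOR t)) NOR ((r NOR r) NOR (t NOR t))))))))))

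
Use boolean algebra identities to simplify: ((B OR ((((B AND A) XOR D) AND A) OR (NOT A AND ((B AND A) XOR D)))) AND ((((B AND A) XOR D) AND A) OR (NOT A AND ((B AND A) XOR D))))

By absorption (E AND (E OR v) = E) then distribution ((E AND v) OR (E AND NOT v) = E):
= ((B AND A) XOR D)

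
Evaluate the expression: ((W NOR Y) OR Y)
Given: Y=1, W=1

Substituting: ((1 NOR 1) OR 1)
= 1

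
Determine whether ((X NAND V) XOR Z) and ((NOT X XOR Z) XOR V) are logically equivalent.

No. Counterexample: with X=0, V=1, Z=0, Expression 1 = 1 but Expression 2 = 0.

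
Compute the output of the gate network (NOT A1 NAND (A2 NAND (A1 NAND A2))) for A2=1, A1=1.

Substituting: (NOT 1 NAND (1 NAND (1 NAND 1)))
= 1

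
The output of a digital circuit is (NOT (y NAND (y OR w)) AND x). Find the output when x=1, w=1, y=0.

Substituting: (NOT (0 NAND (0 OR 1)) AND 1)
= 0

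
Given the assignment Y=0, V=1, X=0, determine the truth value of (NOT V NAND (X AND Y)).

Substituting: (NOT 1 NAND (0 AND 0))
= 1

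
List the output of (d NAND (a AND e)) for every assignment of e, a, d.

e | a | d | Output
------------------
0 | 0 | 0 | 1
0 | 0 | 1 | 1
0 | 1 | 0 | 1
0 | 1 | 1 | 1
1 | 0 | 0 | 1
1 | 0 | 1 | 1
1 | 1 | 0 | 1
1 | 1 | 1 | 0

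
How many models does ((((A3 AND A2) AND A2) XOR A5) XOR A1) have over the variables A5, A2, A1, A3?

Satisfying assignments: (0,0,1,0), (0,0,1,1), (0,1,0,1), (0,1,1,0), (1,0,0,0), (1,0,0,1), (1,1,0,0), (1,1,1,1)
Count: 8 out of 16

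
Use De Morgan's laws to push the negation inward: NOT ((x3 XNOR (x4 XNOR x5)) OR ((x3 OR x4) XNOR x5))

NOT (x3 XNOR (x4 XNOR x5)) AND NOT ((x3 OR x4) XNOR x5)
De Morgan's: NOT(OR of terms) = AND of negations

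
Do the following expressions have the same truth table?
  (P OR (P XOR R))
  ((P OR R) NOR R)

No. Counterexample: with P=0, R=0, Expression 1 = 0 but Expression 2 = 1.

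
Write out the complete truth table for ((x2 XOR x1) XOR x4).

x2 | x1 | x4 | Output
---------------------
0 | 0 | 0 | 0
0 | 0 | 1 | 1
0 | 1 | 0 | 1
0 | 1 | 1 | 0
1 | 0 | 0 | 1
1 | 0 | 1 | 0
1 | 1 | 0 | 0
1 | 1 | 1 | 1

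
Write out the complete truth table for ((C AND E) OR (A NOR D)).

D | E | C | A | Output
----------------------
0 | 0 | 0 | 0 | 1
0 | 0 | 0 | 1 | 0
0 | 0 | 1 | 0 | 1
0 | 0 | 1 | 1 | 0
0 | 1 | 0 | 0 | 1
0 | 1 | 0 | 1 | 0
0 | 1 | 1 | 0 | 1
0 | 1 | 1 | 1 | 1
1 | 0 | 0 | 0 | 0
1 | 0 | 0 | 1 | 0
1 | 0 | 1 | 0 | 0
1 | 0 | 1 | 1 | 0
1 | 1 | 0 | 0 | 0
1 | 1 | 0 | 1 | 0
1 | 1 | 1 | 0 | 1
1 | 1 | 1 | 1 | 1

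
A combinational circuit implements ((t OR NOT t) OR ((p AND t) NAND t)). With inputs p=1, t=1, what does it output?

Substituting: ((1 OR NOT 1) OR ((1 AND 1) NAND 1))
= 1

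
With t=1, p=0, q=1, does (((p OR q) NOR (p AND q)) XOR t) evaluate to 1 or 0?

Substituting: (((0 OR 1) NOR (0 AND 1)) XOR 1)
= 1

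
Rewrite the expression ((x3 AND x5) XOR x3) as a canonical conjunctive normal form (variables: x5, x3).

(x5 OR x3) AND (NOT x5 OR x3) AND (NOT x5 OR NOT x3)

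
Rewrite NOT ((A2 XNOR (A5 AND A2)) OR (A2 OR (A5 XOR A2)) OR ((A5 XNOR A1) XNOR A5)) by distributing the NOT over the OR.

NOT (A2 XNOR (A5 AND A2)) AND NOT (A2 OR (A5 XOR A2)) AND NOT ((A5 XNOR A1) XNOR A5)
De Morgan's: NOT(OR of terms) = AND of negations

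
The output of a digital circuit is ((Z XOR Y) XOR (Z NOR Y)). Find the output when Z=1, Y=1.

Substituting: ((1 XOR 1) XOR (1 NOR 1))
= 0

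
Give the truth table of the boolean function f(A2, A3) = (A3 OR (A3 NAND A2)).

A2 | A3 | Output
----------------
0 | 0 | 1
0 | 1 | 1
1 | 0 | 1
1 | 1 | 1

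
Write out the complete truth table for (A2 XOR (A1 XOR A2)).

A1 | A2 | Output
----------------
0 | 0 | 0
0 | 1 | 0
1 | 0 | 1
1 | 1 | 1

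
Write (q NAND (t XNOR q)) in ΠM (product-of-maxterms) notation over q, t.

ΠM(3) = (NOT q OR NOT t)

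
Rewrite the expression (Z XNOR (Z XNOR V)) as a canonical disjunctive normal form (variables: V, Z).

(V AND NOT Z) OR (V AND Z)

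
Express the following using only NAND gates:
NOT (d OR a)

(((d NAND d) NAND (a NAND a)) NAND ((d NAND d) NAND (a NAND a)))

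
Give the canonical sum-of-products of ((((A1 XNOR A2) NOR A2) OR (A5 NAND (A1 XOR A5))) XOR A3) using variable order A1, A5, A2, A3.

Σm(0, 2, 5, 7, 8, 10, 12, 14) = (NOT A1 AND NOT A5 AND NOT A2 AND NOT A3) OR (NOT A1 AND NOT A5 AND A2 AND NOT A3) OR (NOT A1 AND A5 AND NOT A2 AND A3) OR (NOT A1 AND A5 AND A2 AND A3) OR (A1 AND NOT A5 AND NOT A2 AND NOT A3) OR (A1 AND NOT A5 AND A2 AND NOT A3) OR (A1 AND A5 AND NOT A2 AND NOT A3) OR (A1 AND A5 AND A2 AND NOT A3)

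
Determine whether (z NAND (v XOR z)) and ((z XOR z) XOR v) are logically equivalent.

No. Counterexample: with z=0, v=0, Expression 1 = 1 but Expression 2 = 0.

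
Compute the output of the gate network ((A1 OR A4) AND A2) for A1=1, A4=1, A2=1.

Substituting: ((1 OR 1) AND 1)
= 1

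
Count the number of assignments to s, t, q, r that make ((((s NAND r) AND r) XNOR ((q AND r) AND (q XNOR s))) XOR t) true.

Satisfying assignments: (0,0,0,0), (0,0,1,0), (0,1,0,1), (0,1,1,1), (1,0,0,0), (1,0,0,1), (1,0,1,0), (1,1,1,1)
Count: 8 out of 16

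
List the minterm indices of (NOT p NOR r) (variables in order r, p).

Σm(1) = (NOT r AND p)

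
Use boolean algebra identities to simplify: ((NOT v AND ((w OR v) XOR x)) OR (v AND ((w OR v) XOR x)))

By distribution ((E AND v) OR (E AND NOT v) = E):
= ((w OR v) XOR x)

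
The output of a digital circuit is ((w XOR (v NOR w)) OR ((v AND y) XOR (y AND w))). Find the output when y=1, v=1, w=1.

Substituting: ((1 XOR (1 NOR 1)) OR ((1 AND 1) XOR (1 AND 1)))
= 1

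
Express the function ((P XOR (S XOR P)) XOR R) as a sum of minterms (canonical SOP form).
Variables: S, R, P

Σm(2, 3, 4, 5) = (NOT S AND R AND NOT P) OR (NOT S AND R AND P) OR (S AND NOT R AND NOT P) OR (S AND NOT R AND P)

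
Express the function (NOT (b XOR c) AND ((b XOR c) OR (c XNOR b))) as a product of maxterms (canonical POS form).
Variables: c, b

ΠM(1, 2) = (c OR NOT b) AND (NOT c OR b)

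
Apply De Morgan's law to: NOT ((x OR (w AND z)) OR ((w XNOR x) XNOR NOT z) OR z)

NOT (x OR (w AND z)) AND NOT ((w XNOR x) XNOR NOT z) AND NOT z
De Morgan's: NOT(OR of terms) = AND of negations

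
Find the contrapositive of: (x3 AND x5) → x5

Contrapositive: NOT x5 → NOT (x3 AND x5)
Note: A statement and its contrapositive are logically equivalent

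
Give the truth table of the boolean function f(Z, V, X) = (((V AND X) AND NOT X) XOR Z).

Z | V | X | Output
------------------
0 | 0 | 0 | 0
0 | 0 | 1 | 0
0 | 1 | 0 | 0
0 | 1 | 1 | 0
1 | 0 | 0 | 1
1 | 0 | 1 | 1
1 | 1 | 0 | 1
1 | 1 | 1 | 1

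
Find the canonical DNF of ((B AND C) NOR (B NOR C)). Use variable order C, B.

(NOT C AND B) OR (C AND NOT B)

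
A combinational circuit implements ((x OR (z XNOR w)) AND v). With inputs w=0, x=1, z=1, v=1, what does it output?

Substituting: ((1 OR (1 XNOR 0)) AND 1)
= 1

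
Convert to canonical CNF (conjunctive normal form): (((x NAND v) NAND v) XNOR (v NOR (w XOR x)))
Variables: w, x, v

(w OR NOT x OR v) AND (w OR NOT x OR NOT v) AND (NOT w OR x OR v) AND (NOT w OR NOT x OR NOT v)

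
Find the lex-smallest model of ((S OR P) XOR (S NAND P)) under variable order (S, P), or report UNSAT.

S=0, P=0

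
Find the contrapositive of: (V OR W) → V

Contrapositive: NOT V → NOT (V OR W)
Note: A statement and its contrapositive are logically equivalent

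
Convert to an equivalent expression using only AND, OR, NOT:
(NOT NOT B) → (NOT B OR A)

NOT B OR (NOT B OR A)
(Implication elimination: A → B = NOT A OR B)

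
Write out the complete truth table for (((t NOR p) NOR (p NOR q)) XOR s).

s | t | q | p | Output
----------------------
0 | 0 | 0 | 0 | 0
0 | 0 | 0 | 1 | 1
0 | 0 | 1 | 0 | 0
0 | 0 | 1 | 1 | 1
0 | 1 | 0 | 0 | 0
0 | 1 | 0 | 1 | 1
0 | 1 | 1 | 0 | 1
0 | 1 | 1 | 1 | 1
1 | 0 | 0 | 0 | 1
1 | 0 | 0 | 1 | 0
1 | 0 | 1 | 0 | 1
1 | 0 | 1 | 1 | 0
1 | 1 | 0 | 0 | 1
1 | 1 | 0 | 1 | 0
1 | 1 | 1 | 0 | 0
1 | 1 | 1 | 1 | 0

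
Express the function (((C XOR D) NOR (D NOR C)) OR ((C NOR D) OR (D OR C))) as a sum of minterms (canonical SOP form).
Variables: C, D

Σm(0, 1, 2, 3) = (NOT C AND NOT D) OR (NOT C AND D) OR (C AND NOT D) OR (C AND D)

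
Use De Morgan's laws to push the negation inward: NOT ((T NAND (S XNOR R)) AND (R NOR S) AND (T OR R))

NOT (T NAND (S XNOR R)) OR NOT (R NOR S) OR NOT (T OR R)
De Morgan's: NOT(AND of terms) = OR of negations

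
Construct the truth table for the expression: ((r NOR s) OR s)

s | r | Output
--------------
0 | 0 | 1
0 | 1 | 0
1 | 0 | 1
1 | 1 | 1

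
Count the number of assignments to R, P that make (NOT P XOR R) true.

Satisfying assignments: (0,0), (1,1)
Count: 2 out of 4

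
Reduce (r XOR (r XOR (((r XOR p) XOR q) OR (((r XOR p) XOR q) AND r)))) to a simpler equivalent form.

By XOR self-cancellation ((E XOR v) XOR v = E) then absorption (E OR (E AND v) = E):
= ((r XOR p) XOR q)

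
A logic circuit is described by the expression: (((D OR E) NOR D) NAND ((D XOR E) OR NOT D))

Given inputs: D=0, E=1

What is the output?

Substituting: (((0 OR 1) NOR 0) NAND ((0 XOR 1) OR NOT 0))
= 1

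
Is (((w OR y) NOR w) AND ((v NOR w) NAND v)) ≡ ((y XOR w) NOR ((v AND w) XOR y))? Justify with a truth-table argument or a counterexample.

No. Counterexample: with w=1, y=1, v=1, Expression 1 = 0 but Expression 2 = 1.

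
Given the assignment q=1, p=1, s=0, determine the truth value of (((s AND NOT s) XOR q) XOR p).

Substituting: (((0 AND NOT 0) XOR 1) XOR 1)
= 0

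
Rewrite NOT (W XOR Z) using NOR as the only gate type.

(((((W NOR Z) NOR (W NOR Z)) NOR ((W NOR Z) NOR (W NOR Z))) NOR ((((W NOR W) NOR (Z NOR Z)) NOR ((W NOR W) NOR (Z NOR Z))) NOR (((W NOR W) NOR (Z NOR Z)) NOR ((W NOR W) NOR (Z NOR Z))))) NOR ((((W NOR Z) NOR (W NOR Z)) NOR ((W NOR Z) NOR (W NOR Z))) NOR ((((W NOR W) NOR (Z NOR Z)) NOR ((W NOR W) NOR (Z NOR Z))) NOR (((W NOR W) NOR (Z NOR Z)) NOR ((W NOR W) NOR (Z NOR Z))))))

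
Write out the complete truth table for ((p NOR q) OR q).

p | q | Output
--------------
0 | 0 | 1
0 | 1 | 1
1 | 0 | 0
1 | 1 | 1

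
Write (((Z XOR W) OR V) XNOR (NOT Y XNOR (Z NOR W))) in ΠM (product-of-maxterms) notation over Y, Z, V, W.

ΠM(0, 1, 3, 4, 6, 7, 10, 13) = (Y OR Z OR V OR W) AND (Y OR Z OR V OR NOT W) AND (Y OR Z OR NOT V OR NOT W) AND (Y OR NOT Z OR V OR W) AND (Y OR NOT Z OR NOT V OR W) AND (Y OR NOT Z OR NOT V OR NOT W) AND (NOT Y OR Z OR NOT V OR W) AND (NOT Y OR NOT Z OR V OR NOT W)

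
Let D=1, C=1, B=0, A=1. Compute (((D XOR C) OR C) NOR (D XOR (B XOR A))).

Substituting: (((1 XOR 1) OR 1) NOR (1 XOR (0 XOR 1)))
= 0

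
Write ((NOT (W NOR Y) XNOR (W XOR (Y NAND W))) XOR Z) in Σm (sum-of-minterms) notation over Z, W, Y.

Σm(1, 3, 4, 6) = (NOT Z AND NOT W AND Y) OR (NOT Z AND W AND Y) OR (Z AND NOT W AND NOT Y) OR (Z AND W AND NOT Y)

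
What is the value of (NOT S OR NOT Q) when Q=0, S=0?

Substituting: (NOT 0 OR NOT 0)
= 1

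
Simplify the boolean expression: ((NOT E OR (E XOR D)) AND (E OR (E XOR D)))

By distribution ((E OR v) AND (E OR NOT v) = E):
= (E XOR D)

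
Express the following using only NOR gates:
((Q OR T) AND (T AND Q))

((((Q NOR T) NOR (Q NOR T)) NOR ((Q NOR T) NOR (Q NOR T))) NOR (((T NOR T) NOR (Q NOR Q)) NOR ((T NOR T) NOR (Q NOR Q))))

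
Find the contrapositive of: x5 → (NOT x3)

Contrapositive: x3 → NOT x5
Note: A statement and its contrapositive are logically equivalent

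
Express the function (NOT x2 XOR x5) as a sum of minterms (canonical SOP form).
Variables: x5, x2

Σm(0, 3) = (NOT x5 AND NOT x2) OR (x5 AND x2)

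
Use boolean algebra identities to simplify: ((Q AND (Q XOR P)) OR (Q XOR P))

By absorption (E OR (E AND v) = E):
= (Q XOR P)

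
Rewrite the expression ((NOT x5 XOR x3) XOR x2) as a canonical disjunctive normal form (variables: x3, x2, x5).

(NOT x3 AND NOT x2 AND NOT x5) OR (NOT x3 AND x2 AND x5) OR (x3 AND NOT x2 AND x5) OR (x3 AND x2 AND NOT x5)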